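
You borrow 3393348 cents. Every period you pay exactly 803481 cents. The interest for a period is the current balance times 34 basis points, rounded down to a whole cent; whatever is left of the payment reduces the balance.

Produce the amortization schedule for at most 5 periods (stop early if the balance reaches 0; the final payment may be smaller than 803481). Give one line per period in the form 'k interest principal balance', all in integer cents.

1 11537 791944 2601404
2 8844 794637 1806767
3 6143 797338 1009429
4 3432 800049 209380
5 711 209380 0

1. interest=⌊3393348·34/10000⌋=11537; principal=803481-11537=791944; balance=3393348-791944=2601404
2. interest=⌊2601404·34/10000⌋=8844; principal=803481-8844=794637; balance=2601404-794637=1806767
3. interest=⌊1806767·34/10000⌋=6143; principal=803481-6143=797338; balance=1806767-797338=1009429
4. interest=⌊1009429·34/10000⌋=3432; principal=803481-3432=800049; balance=1009429-800049=209380
5. interest=⌊209380·34/10000⌋=711; principal=min(803481-711,209380)=209380; balance=209380-209380=0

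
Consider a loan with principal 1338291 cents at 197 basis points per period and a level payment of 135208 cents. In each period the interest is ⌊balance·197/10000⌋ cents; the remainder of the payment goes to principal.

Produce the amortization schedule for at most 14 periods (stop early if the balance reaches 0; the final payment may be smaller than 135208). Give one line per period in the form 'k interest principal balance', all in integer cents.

1 26364 108844 1229447
2 24220 110988 1118459
3 22033 113175 1005284
4 19804 115404 889880
5 17530 117678 772202
6 15212 119996 652206
7 12848 122360 529846
8 10437 124771 405075
9 7979 127229 277846
10 5473 129735 148111
11 2917 132291 15820
12 311 15820 0

1. interest=⌊1338291·197/10000⌋=26364; principal=135208-26364=108844; balance=1338291-108844=1229447
2. interest=⌊1229447·197/10000⌋=24220; principal=135208-24220=110988; balance=1229447-110988=1118459
3. interest=⌊1118459·197/10000⌋=22033; principal=135208-22033=113175; balance=1118459-113175=1005284
4. interest=⌊1005284·197/10000⌋=19804; principal=135208-19804=115404; balance=1005284-115404=889880
5. interest=⌊889880·197/10000⌋=17530; principal=135208-17530=117678; balance=889880-117678=772202
6. interest=⌊772202·197/10000⌋=15212; principal=135208-15212=119996; balance=772202-119996=652206
7. interest=⌊652206·197/10000⌋=12848; principal=135208-12848=122360; balance=652206-122360=529846
8. interest=⌊529846·197/10000⌋=10437; principal=135208-10437=124771; balance=529846-124771=405075
9. interest=⌊405075·197/10000⌋=7979; principal=135208-7979=127229; balance=405075-127229=277846
10. interest=⌊277846·197/10000⌋=5473; principal=135208-5473=129735; balance=277846-129735=148111
11. interest=⌊148111·197/10000⌋=2917; principal=135208-2917=132291; balance=148111-132291=15820
12. interest=⌊15820·197/10000⌋=311; principal=min(135208-311,15820)=15820; balance=15820-15820=0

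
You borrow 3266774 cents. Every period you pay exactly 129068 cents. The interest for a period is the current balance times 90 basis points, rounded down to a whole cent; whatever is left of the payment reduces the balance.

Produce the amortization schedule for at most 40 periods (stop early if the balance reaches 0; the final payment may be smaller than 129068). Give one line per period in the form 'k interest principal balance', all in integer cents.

1. interest=⌊3266774·90/10000⌋=29400; principal=129068-29400=99668; balance=3266774-99668=3167106
2. interest=⌊3167106·90/10000⌋=28503; principal=129068-28503=100565; balance=3167106-100565=3066541
3. interest=⌊3066541·90/10000⌋=27598; principal=129068-27598=101470; balance=3066541-101470=2965071
4. interest=⌊2965071·90/10000⌋=26685; principal=129068-26685=102383; balance=2965071-102383=2862688
5. interest=⌊2862688·90/10000⌋=25764; principal=129068-25764=103304; balance=2862688-103304=2759384
6. interest=⌊2759384·90/10000⌋=24834; principal=129068-24834=104234; balance=2759384-104234=2655150
7. interest=⌊2655150·90/10000⌋=23896; principal=129068-23896=105172; balance=2655150-105172=2549978
8. interest=⌊2549978·90/10000⌋=22949; principal=129068-22949=106119; balance=2549978-106119=2443859
9. interest=⌊2443859·90/10000⌋=21994; principal=129068-21994=107074; balance=2443859-107074=2336785
10. interest=⌊2336785·90/10000⌋=21031; principal=129068-21031=108037; balance=2336785-108037=2228748
11. interest=⌊2228748·90/10000⌋=20058; principal=129068-20058=109010; balance=2228748-109010=2119738
12. interest=⌊2119738·90/10000⌋=19077; principal=129068-19077=109991; balance=2119738-109991=2009747
13. interest=⌊2009747·90/10000⌋=18087; principal=129068-18087=110981; balance=2009747-110981=1898766
14. interest=⌊1898766·90/10000⌋=17088; principal=129068-17088=111980; balance=1898766-111980=1786786
15. interest=⌊1786786·90/10000⌋=16081; principal=129068-16081=112987; balance=1786786-112987=1673799
16. interest=⌊1673799·90/10000⌋=15064; principal=129068-15064=114004; balance=1673799-114004=1559795
17. interest=⌊1559795·90/10000⌋=14038; principal=129068-14038=115030; balance=1559795-115030=1444765
18. interest=⌊1444765·90/10000⌋=13002; principal=129068-13002=116066; balance=1444765-116066=1328699
19. interest=⌊1328699·90/10000⌋=11958; principal=129068-11958=117110; balance=1328699-117110=1211589
20. interest=⌊1211589·90/10000⌋=10904; principal=129068-10904=118164; balance=1211589-118164=1093425
21. interest=⌊1093425·90/10000⌋=9840; principal=129068-9840=119228; balance=1093425-119228=974197
22. interest=⌊974197·90/10000⌋=8767; principal=129068-8767=120301; balance=974197-120301=853896
23. interest=⌊853896·90/10000⌋=7685; principal=129068-7685=121383; balance=853896-121383=732513
24. interest=⌊732513·90/10000⌋=6592; principal=129068-6592=122476; balance=732513-122476=610037
25. interest=⌊610037·90/10000⌋=5490; principal=129068-5490=123578; balance=610037-123578=486459
26. interest=⌊486459·90/10000⌋=4378; principal=129068-4378=124690; balance=486459-124690=361769
27. interest=⌊361769·90/10000⌋=3255; principal=129068-3255=125813; balance=361769-125813=235956
28. interest=⌊235956·90/10000⌋=2123; principal=129068-2123=126945; balance=235956-126945=109011
29. interest=⌊109011·90/10000⌋=981; principal=min(129068-981,109011)=109011; balance=109011-109011=0

1 29400 99668 3167106
2 28503 100565 3066541
3 27598 101470 2965071
4 26685 102383 2862688
5 25764 103304 2759384
6 24834 104234 2655150
7 23896 105172 2549978
8 22949 106119 2443859
9 21994 107074 2336785
10 21031 108037 2228748
11 20058 109010 2119738
12 19077 109991 2009747
13 18087 110981 1898766
14 17088 111980 1786786
15 16081 112987 1673799
16 15064 114004 1559795
17 14038 115030 1444765
18 13002 116066 1328699
19 11958 117110 1211589
20 10904 118164 1093425
21 9840 119228 974197
22 8767 120301 853896
23 7685 121383 732513
24 6592 122476 610037
25 5490 123578 486459
26 4378 124690 361769
27 3255 125813 235956
28 2123 126945 109011
29 981 109011 0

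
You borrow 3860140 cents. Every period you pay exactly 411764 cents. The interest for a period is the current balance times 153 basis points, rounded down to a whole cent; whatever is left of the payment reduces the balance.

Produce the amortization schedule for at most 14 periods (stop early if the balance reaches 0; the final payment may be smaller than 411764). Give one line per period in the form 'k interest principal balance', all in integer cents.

1. interest=⌊3860140·153/10000⌋=59060; principal=411764-59060=352704; balance=3860140-352704=3507436
2. interest=⌊3507436·153/10000⌋=53663; principal=411764-53663=358101; balance=3507436-358101=3149335
3. interest=⌊3149335·153/10000⌋=48184; principal=411764-48184=363580; balance=3149335-363580=2785755
4. interest=⌊2785755·153/10000⌋=42622; principal=411764-42622=369142; balance=2785755-369142=2416613
5. interest=⌊2416613·153/10000⌋=36974; principal=411764-36974=374790; balance=2416613-374790=2041823
6. interest=⌊2041823·153/10000⌋=31239; principal=411764-31239=380525; balance=2041823-380525=1661298
7. interest=⌊1661298·153/10000⌋=25417; principal=411764-25417=386347; balance=1661298-386347=1274951
8. interest=⌊1274951·153/10000⌋=19506; principal=411764-19506=392258; balance=1274951-392258=882693
9. interest=⌊882693·153/10000⌋=13505; principal=411764-13505=398259; balance=882693-398259=484434
10. interest=⌊484434·153/10000⌋=7411; principal=411764-7411=404353; balance=484434-404353=80081
11. interest=⌊80081·153/10000⌋=1225; principal=min(411764-1225,80081)=80081; balance=80081-80081=0

1 59060 352704 3507436
2 53663 358101 3149335
3 48184 363580 2785755
4 42622 369142 2416613
5 36974 374790 2041823
6 31239 380525 1661298
7 25417 386347 1274951
8 19506 392258 882693
9 13505 398259 484434
10 7411 404353 80081
11 1225 80081 0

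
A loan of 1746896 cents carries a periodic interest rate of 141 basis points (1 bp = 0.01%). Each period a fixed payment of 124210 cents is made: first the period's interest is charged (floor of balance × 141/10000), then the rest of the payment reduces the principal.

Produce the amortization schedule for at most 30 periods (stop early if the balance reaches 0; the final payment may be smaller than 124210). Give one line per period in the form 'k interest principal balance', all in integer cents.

1 24631 99579 1647317
2 23227 100983 1546334
3 21803 102407 1443927
4 20359 103851 1340076
5 18895 105315 1234761
6 17410 106800 1127961
7 15904 108306 1019655
8 14377 109833 909822
9 12828 111382 798440
10 11258 112952 685488
11 9665 114545 570943
12 8050 116160 454783
13 6412 117798 336985
14 4751 119459 217526
15 3067 121143 96383
16 1359 96383 0

1. interest=⌊1746896·141/10000⌋=24631; principal=124210-24631=99579; balance=1746896-99579=1647317
2. interest=⌊1647317·141/10000⌋=23227; principal=124210-23227=100983; balance=1647317-100983=1546334
3. interest=⌊1546334·141/10000⌋=21803; principal=124210-21803=102407; balance=1546334-102407=1443927
4. interest=⌊1443927·141/10000⌋=20359; principal=124210-20359=103851; balance=1443927-103851=1340076
5. interest=⌊1340076·141/10000⌋=18895; principal=124210-18895=105315; balance=1340076-105315=1234761
6. interest=⌊1234761·141/10000⌋=17410; principal=124210-17410=106800; balance=1234761-106800=1127961
7. interest=⌊1127961·141/10000⌋=15904; principal=124210-15904=108306; balance=1127961-108306=1019655
8. interest=⌊1019655·141/10000⌋=14377; principal=124210-14377=109833; balance=1019655-109833=909822
9. interest=⌊909822·141/10000⌋=12828; principal=124210-12828=111382; balance=909822-111382=798440
10. interest=⌊798440·141/10000⌋=11258; principal=124210-11258=112952; balance=798440-112952=685488
11. interest=⌊685488·141/10000⌋=9665; principal=124210-9665=114545; balance=685488-114545=570943
12. interest=⌊570943·141/10000⌋=8050; principal=124210-8050=116160; balance=570943-116160=454783
13. interest=⌊454783·141/10000⌋=6412; principal=124210-6412=117798; balance=454783-117798=336985
14. interest=⌊336985·141/10000⌋=4751; principal=124210-4751=119459; balance=336985-119459=217526
15. interest=⌊217526·141/10000⌋=3067; principal=124210-3067=121143; balance=217526-121143=96383
16. interest=⌊96383·141/10000⌋=1359; principal=min(124210-1359,96383)=96383; balance=96383-96383=0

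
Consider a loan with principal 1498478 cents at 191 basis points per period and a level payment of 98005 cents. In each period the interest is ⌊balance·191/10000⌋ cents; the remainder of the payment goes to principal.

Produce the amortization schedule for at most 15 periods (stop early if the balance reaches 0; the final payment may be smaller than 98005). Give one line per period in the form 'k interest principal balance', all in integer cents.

1. interest=⌊1498478·191/10000⌋=28620; principal=98005-28620=69385; balance=1498478-69385=1429093
2. interest=⌊1429093·191/10000⌋=27295; principal=98005-27295=70710; balance=1429093-70710=1358383
3. interest=⌊1358383·191/10000⌋=25945; principal=98005-25945=72060; balance=1358383-72060=1286323
4. interest=⌊1286323·191/10000⌋=24568; principal=98005-24568=73437; balance=1286323-73437=1212886
5. interest=⌊1212886·191/10000⌋=23166; principal=98005-23166=74839; balance=1212886-74839=1138047
6. interest=⌊1138047·191/10000⌋=21736; principal=98005-21736=76269; balance=1138047-76269=1061778
7. interest=⌊1061778·191/10000⌋=20279; principal=98005-20279=77726; balance=1061778-77726=984052
8. interest=⌊984052·191/10000⌋=18795; principal=98005-18795=79210; balance=984052-79210=904842
9. interest=⌊904842·191/10000⌋=17282; principal=98005-17282=80723; balance=904842-80723=824119
10. interest=⌊824119·191/10000⌋=15740; principal=98005-15740=82265; balance=824119-82265=741854
11. interest=⌊741854·191/10000⌋=14169; principal=98005-14169=83836; balance=741854-83836=658018
12. interest=⌊658018·191/10000⌋=12568; principal=98005-12568=85437; balance=658018-85437=572581
13. interest=⌊572581·191/10000⌋=10936; principal=98005-10936=87069; balance=572581-87069=485512
14. interest=⌊485512·191/10000⌋=9273; principal=98005-9273=88732; balance=485512-88732=396780
15. interest=⌊396780·191/10000⌋=7578; principal=98005-7578=90427; balance=396780-90427=306353

1 28620 69385 1429093
2 27295 70710 1358383
3 25945 72060 1286323
4 24568 73437 1212886
5 23166 74839 1138047
6 21736 76269 1061778
7 20279 77726 984052
8 18795 79210 904842
9 17282 80723 824119
10 15740 82265 741854
11 14169 83836 658018
12 12568 85437 572581
13 10936 87069 485512
14 9273 88732 396780
15 7578 90427 306353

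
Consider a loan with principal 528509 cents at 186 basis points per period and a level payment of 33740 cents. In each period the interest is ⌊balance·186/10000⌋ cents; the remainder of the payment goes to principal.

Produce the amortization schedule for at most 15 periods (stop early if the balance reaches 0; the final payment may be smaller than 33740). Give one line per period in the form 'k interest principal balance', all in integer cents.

1. interest=⌊528509·186/10000⌋=9830; principal=33740-9830=23910; balance=528509-23910=504599
2. interest=⌊504599·186/10000⌋=9385; principal=33740-9385=24355; balance=504599-24355=480244
3. interest=⌊480244·186/10000⌋=8932; principal=33740-8932=24808; balance=480244-24808=455436
4. interest=⌊455436·186/10000⌋=8471; principal=33740-8471=25269; balance=455436-25269=430167
5. interest=⌊430167·186/10000⌋=8001; principal=33740-8001=25739; balance=430167-25739=404428
6. interest=⌊404428·186/10000⌋=7522; principal=33740-7522=26218; balance=404428-26218=378210
7. interest=⌊378210·186/10000⌋=7034; principal=33740-7034=26706; balance=378210-26706=351504
8. interest=⌊351504·186/10000⌋=6537; principal=33740-6537=27203; balance=351504-27203=324301
9. interest=⌊324301·186/10000⌋=6031; principal=33740-6031=27709; balance=324301-27709=296592
10. interest=⌊296592·186/10000⌋=5516; principal=33740-5516=28224; balance=296592-28224=268368
11. interest=⌊268368·186/10000⌋=4991; principal=33740-4991=28749; balance=268368-28749=239619
12. interest=⌊239619·186/10000⌋=4456; principal=33740-4456=29284; balance=239619-29284=210335
13. interest=⌊210335·186/10000⌋=3912; principal=33740-3912=29828; balance=210335-29828=180507
14. interest=⌊180507·186/10000⌋=3357; principal=33740-3357=30383; balance=180507-30383=150124
15. interest=⌊150124·186/10000⌋=2792; principal=33740-2792=30948; balance=150124-30948=119176

1 9830 23910 504599
2 9385 24355 480244
3 8932 24808 455436
4 8471 25269 430167
5 8001 25739 404428
6 7522 26218 378210
7 7034 26706 351504
8 6537 27203 324301
9 6031 27709 296592
10 5516 28224 268368
11 4991 28749 239619
12 4456 29284 210335
13 3912 29828 180507
14 3357 30383 150124
15 2792 30948 119176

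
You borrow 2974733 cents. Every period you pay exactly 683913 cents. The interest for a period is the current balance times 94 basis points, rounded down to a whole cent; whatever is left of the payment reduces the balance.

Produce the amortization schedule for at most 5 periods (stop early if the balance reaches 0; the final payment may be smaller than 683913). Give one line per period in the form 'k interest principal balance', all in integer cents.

1 27962 655951 2318782
2 21796 662117 1656665
3 15572 668341 988324
4 9290 674623 313701
5 2948 313701 0

1. interest=⌊2974733·94/10000⌋=27962; principal=683913-27962=655951; balance=2974733-655951=2318782
2. interest=⌊2318782·94/10000⌋=21796; principal=683913-21796=662117; balance=2318782-662117=1656665
3. interest=⌊1656665·94/10000⌋=15572; principal=683913-15572=668341; balance=1656665-668341=988324
4. interest=⌊988324·94/10000⌋=9290; principal=683913-9290=674623; balance=988324-674623=313701
5. interest=⌊313701·94/10000⌋=2948; principal=min(683913-2948,313701)=313701; balance=313701-313701=0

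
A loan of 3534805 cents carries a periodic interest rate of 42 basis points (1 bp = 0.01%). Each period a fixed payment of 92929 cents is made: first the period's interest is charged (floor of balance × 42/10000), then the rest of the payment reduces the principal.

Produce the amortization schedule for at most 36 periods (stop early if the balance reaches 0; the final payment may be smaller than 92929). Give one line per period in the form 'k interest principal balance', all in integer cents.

1. interest=⌊3534805·42/10000⌋=14846; principal=92929-14846=78083; balance=3534805-78083=3456722
2. interest=⌊3456722·42/10000⌋=14518; principal=92929-14518=78411; balance=3456722-78411=3378311
3. interest=⌊3378311·42/10000⌋=14188; principal=92929-14188=78741; balance=3378311-78741=3299570
4. interest=⌊3299570·42/10000⌋=13858; principal=92929-13858=79071; balance=3299570-79071=3220499
5. interest=⌊3220499·42/10000⌋=13526; principal=92929-13526=79403; balance=3220499-79403=3141096
6. interest=⌊3141096·42/10000⌋=13192; principal=92929-13192=79737; balance=3141096-79737=3061359
7. interest=⌊3061359·42/10000⌋=12857; principal=92929-12857=80072; balance=3061359-80072=2981287
8. interest=⌊2981287·42/10000⌋=12521; principal=92929-12521=80408; balance=2981287-80408=2900879
9. interest=⌊2900879·42/10000⌋=12183; principal=92929-12183=80746; balance=2900879-80746=2820133
10. interest=⌊2820133·42/10000⌋=11844; principal=92929-11844=81085; balance=2820133-81085=2739048
11. interest=⌊2739048·42/10000⌋=11504; principal=92929-11504=81425; balance=2739048-81425=2657623
12. interest=⌊2657623·42/10000⌋=11162; principal=92929-11162=81767; balance=2657623-81767=2575856
13. interest=⌊2575856·42/10000⌋=10818; principal=92929-10818=82111; balance=2575856-82111=2493745
14. interest=⌊2493745·42/10000⌋=10473; principal=92929-10473=82456; balance=2493745-82456=2411289
15. interest=⌊2411289·42/10000⌋=10127; principal=92929-10127=82802; balance=2411289-82802=2328487
16. interest=⌊2328487·42/10000⌋=9779; principal=92929-9779=83150; balance=2328487-83150=2245337
17. interest=⌊2245337·42/10000⌋=9430; principal=92929-9430=83499; balance=2245337-83499=2161838
18. interest=⌊2161838·42/10000⌋=9079; principal=92929-9079=83850; balance=2161838-83850=2077988
19. interest=⌊2077988·42/10000⌋=8727; principal=92929-8727=84202; balance=2077988-84202=1993786
20. interest=⌊1993786·42/10000⌋=8373; principal=92929-8373=84556; balance=1993786-84556=1909230
21. interest=⌊1909230·42/10000⌋=8018; principal=92929-8018=84911; balance=1909230-84911=1824319
22. interest=⌊1824319·42/10000⌋=7662; principal=92929-7662=85267; balance=1824319-85267=1739052
23. interest=⌊1739052·42/10000⌋=7304; principal=92929-7304=85625; balance=1739052-85625=1653427
24. interest=⌊1653427·42/10000⌋=6944; principal=92929-6944=85985; balance=1653427-85985=1567442
25. interest=⌊1567442·42/10000⌋=6583; principal=92929-6583=86346; balance=1567442-86346=1481096
26. interest=⌊1481096·42/10000⌋=6220; principal=92929-6220=86709; balance=1481096-86709=1394387
27. interest=⌊1394387·42/10000⌋=5856; principal=92929-5856=87073; balance=1394387-87073=1307314
28. interest=⌊1307314·42/10000⌋=5490; principal=92929-5490=87439; balance=1307314-87439=1219875
29. interest=⌊1219875·42/10000⌋=5123; principal=92929-5123=87806; balance=1219875-87806=1132069
30. interest=⌊1132069·42/10000⌋=4754; principal=92929-4754=88175; balance=1132069-88175=1043894
31. interest=⌊1043894·42/10000⌋=4384; principal=92929-4384=88545; balance=1043894-88545=955349
32. interest=⌊955349·42/10000⌋=4012; principal=92929-4012=88917; balance=955349-88917=866432
33. interest=⌊866432·42/10000⌋=3639; principal=92929-3639=89290; balance=866432-89290=777142
34. interest=⌊777142·42/10000⌋=3263; principal=92929-3263=89666; balance=777142-89666=687476
35. interest=⌊687476·42/10000⌋=2887; principal=92929-2887=90042; balance=687476-90042=597434
36. interest=⌊597434·42/10000⌋=2509; principal=92929-2509=90420; balance=597434-90420=507014

1 14846 78083 3456722
2 14518 78411 3378311
3 14188 78741 3299570
4 13858 79071 3220499
5 13526 79403 3141096
6 13192 79737 3061359
7 12857 80072 2981287
8 12521 80408 2900879
9 12183 80746 2820133
10 11844 81085 2739048
11 11504 81425 2657623
12 11162 81767 2575856
13 10818 82111 2493745
14 10473 82456 2411289
15 10127 82802 2328487
16 9779 83150 2245337
17 9430 83499 2161838
18 9079 83850 2077988
19 8727 84202 1993786
20 8373 84556 1909230
21 8018 84911 1824319
22 7662 85267 1739052
23 7304 85625 1653427
24 6944 85985 1567442
25 6583 86346 1481096
26 6220 86709 1394387
27 5856 87073 1307314
28 5490 87439 1219875
29 5123 87806 1132069
30 4754 88175 1043894
31 4384 88545 955349
32 4012 88917 866432
33 3639 89290 777142
34 3263 89666 687476
35 2887 90042 597434
36 2509 90420 507014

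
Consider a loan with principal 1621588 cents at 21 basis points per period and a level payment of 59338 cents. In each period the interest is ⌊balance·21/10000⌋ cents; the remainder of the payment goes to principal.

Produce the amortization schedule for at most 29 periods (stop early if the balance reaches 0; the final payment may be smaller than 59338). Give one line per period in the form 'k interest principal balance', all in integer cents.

1. interest=⌊1621588·21/10000⌋=3405; principal=59338-3405=55933; balance=1621588-55933=1565655
2. interest=⌊1565655·21/10000⌋=3287; principal=59338-3287=56051; balance=1565655-56051=1509604
3. interest=⌊1509604·21/10000⌋=3170; principal=59338-3170=56168; balance=1509604-56168=1453436
4. interest=⌊1453436·21/10000⌋=3052; principal=59338-3052=56286; balance=1453436-56286=1397150
5. interest=⌊1397150·21/10000⌋=2934; principal=59338-2934=56404; balance=1397150-56404=1340746
6. interest=⌊1340746·21/10000⌋=2815; principal=59338-2815=56523; balance=1340746-56523=1284223
7. interest=⌊1284223·21/10000⌋=2696; principal=59338-2696=56642; balance=1284223-56642=1227581
8. interest=⌊1227581·21/10000⌋=2577; principal=59338-2577=56761; balance=1227581-56761=1170820
9. interest=⌊1170820·21/10000⌋=2458; principal=59338-2458=56880; balance=1170820-56880=1113940
10. interest=⌊1113940·21/10000⌋=2339; principal=59338-2339=56999; balance=1113940-56999=1056941
11. interest=⌊1056941·21/10000⌋=2219; principal=59338-2219=57119; balance=1056941-57119=999822
12. interest=⌊999822·21/10000⌋=2099; principal=59338-2099=57239; balance=999822-57239=942583
13. interest=⌊942583·21/10000⌋=1979; principal=59338-1979=57359; balance=942583-57359=885224
14. interest=⌊885224·21/10000⌋=1858; principal=59338-1858=57480; balance=885224-57480=827744
15. interest=⌊827744·21/10000⌋=1738; principal=59338-1738=57600; balance=827744-57600=770144
16. interest=⌊770144·21/10000⌋=1617; principal=59338-1617=57721; balance=770144-57721=712423
17. interest=⌊712423·21/10000⌋=1496; principal=59338-1496=57842; balance=712423-57842=654581
18. interest=⌊654581·21/10000⌋=1374; principal=59338-1374=57964; balance=654581-57964=596617
19. interest=⌊596617·21/10000⌋=1252; principal=59338-1252=58086; balance=596617-58086=538531
20. interest=⌊538531·21/10000⌋=1130; principal=59338-1130=58208; balance=538531-58208=480323
21. interest=⌊480323·21/10000⌋=1008; principal=59338-1008=58330; balance=480323-58330=421993
22. interest=⌊421993·21/10000⌋=886; principal=59338-886=58452; balance=421993-58452=363541
23. interest=⌊363541·21/10000⌋=763; principal=59338-763=58575; balance=363541-58575=304966
24. interest=⌊304966·21/10000⌋=640; principal=59338-640=58698; balance=304966-58698=246268
25. interest=⌊246268·21/10000⌋=517; principal=59338-517=58821; balance=246268-58821=187447
26. interest=⌊187447·21/10000⌋=393; principal=59338-393=58945; balance=187447-58945=128502
27. interest=⌊128502·21/10000⌋=269; principal=59338-269=59069; balance=128502-59069=69433
28. interest=⌊69433·21/10000⌋=145; principal=59338-145=59193; balance=69433-59193=10240
29. interest=⌊10240·21/10000⌋=21; principal=min(59338-21,10240)=10240; balance=10240-10240=0

1 3405 55933 1565655
2 3287 56051 1509604
3 3170 56168 1453436
4 3052 56286 1397150
5 2934 56404 1340746
6 2815 56523 1284223
7 2696 56642 1227581
8 2577 56761 1170820
9 2458 56880 1113940
10 2339 56999 1056941
11 2219 57119 999822
12 2099 57239 942583
13 1979 57359 885224
14 1858 57480 827744
15 1738 57600 770144
16 1617 57721 712423
17 1496 57842 654581
18 1374 57964 596617
19 1252 58086 538531
20 1130 58208 480323
21 1008 58330 421993
22 886 58452 363541
23 763 58575 304966
24 640 58698 246268
25 517 58821 187447
26 393 58945 128502
27 269 59069 69433
28 145 59193 10240
29 21 10240 0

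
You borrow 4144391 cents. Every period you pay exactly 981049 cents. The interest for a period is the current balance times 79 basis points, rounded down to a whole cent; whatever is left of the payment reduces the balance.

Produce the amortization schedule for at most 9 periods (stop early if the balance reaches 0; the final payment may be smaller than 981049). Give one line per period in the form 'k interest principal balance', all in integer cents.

1. interest=⌊4144391·79/10000⌋=32740; principal=981049-32740=948309; balance=4144391-948309=3196082
2. interest=⌊3196082·79/10000⌋=25249; principal=981049-25249=955800; balance=3196082-955800=2240282
3. interest=⌊2240282·79/10000⌋=17698; principal=981049-17698=963351; balance=2240282-963351=1276931
4. interest=⌊1276931·79/10000⌋=10087; principal=981049-10087=970962; balance=1276931-970962=305969
5. interest=⌊305969·79/10000⌋=2417; principal=min(981049-2417,305969)=305969; balance=305969-305969=0

1 32740 948309 3196082
2 25249 955800 2240282
3 17698 963351 1276931
4 10087 970962 305969
5 2417 305969 0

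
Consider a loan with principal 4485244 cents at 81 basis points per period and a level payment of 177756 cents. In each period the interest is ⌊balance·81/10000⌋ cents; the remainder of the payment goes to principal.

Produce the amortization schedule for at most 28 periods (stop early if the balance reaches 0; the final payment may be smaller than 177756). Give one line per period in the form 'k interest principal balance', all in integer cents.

1. interest=⌊4485244·81/10000⌋=36330; principal=177756-36330=141426; balance=4485244-141426=4343818
2. interest=⌊4343818·81/10000⌋=35184; principal=177756-35184=142572; balance=4343818-142572=4201246
3. interest=⌊4201246·81/10000⌋=34030; principal=177756-34030=143726; balance=4201246-143726=4057520
4. interest=⌊4057520·81/10000⌋=32865; principal=177756-32865=144891; balance=4057520-144891=3912629
5. interest=⌊3912629·81/10000⌋=31692; principal=177756-31692=146064; balance=3912629-146064=3766565
6. interest=⌊3766565·81/10000⌋=30509; principal=177756-30509=147247; balance=3766565-147247=3619318
7. interest=⌊3619318·81/10000⌋=29316; principal=177756-29316=148440; balance=3619318-148440=3470878
8. interest=⌊3470878·81/10000⌋=28114; principal=177756-28114=149642; balance=3470878-149642=3321236
9. interest=⌊3321236·81/10000⌋=26902; principal=177756-26902=150854; balance=3321236-150854=3170382
10. interest=⌊3170382·81/10000⌋=25680; principal=177756-25680=152076; balance=3170382-152076=3018306
11. interest=⌊3018306·81/10000⌋=24448; principal=177756-24448=153308; balance=3018306-153308=2864998
12. interest=⌊2864998·81/10000⌋=23206; principal=177756-23206=154550; balance=2864998-154550=2710448
13. interest=⌊2710448·81/10000⌋=21954; principal=177756-21954=155802; balance=2710448-155802=2554646
14. interest=⌊2554646·81/10000⌋=20692; principal=177756-20692=157064; balance=2554646-157064=2397582
15. interest=⌊2397582·81/10000⌋=19420; principal=177756-19420=158336; balance=2397582-158336=2239246
16. interest=⌊2239246·81/10000⌋=18137; principal=177756-18137=159619; balance=2239246-159619=2079627
17. interest=⌊2079627·81/10000⌋=16844; principal=177756-16844=160912; balance=2079627-160912=1918715
18. interest=⌊1918715·81/10000⌋=15541; principal=177756-15541=162215; balance=1918715-162215=1756500
19. interest=⌊1756500·81/10000⌋=14227; principal=177756-14227=163529; balance=1756500-163529=1592971
20. interest=⌊1592971·81/10000⌋=12903; principal=177756-12903=164853; balance=1592971-164853=1428118
21. interest=⌊1428118·81/10000⌋=11567; principal=177756-11567=166189; balance=1428118-166189=1261929
22. interest=⌊1261929·81/10000⌋=10221; principal=177756-10221=167535; balance=1261929-167535=1094394
23. interest=⌊1094394·81/10000⌋=8864; principal=177756-8864=168892; balance=1094394-168892=925502
24. interest=⌊925502·81/10000⌋=7496; principal=177756-7496=170260; balance=925502-170260=755242
25. interest=⌊755242·81/10000⌋=6117; principal=177756-6117=171639; balance=755242-171639=583603
26. interest=⌊583603·81/10000⌋=4727; principal=177756-4727=173029; balance=583603-173029=410574
27. interest=⌊410574·81/10000⌋=3325; principal=177756-3325=174431; balance=410574-174431=236143
28. interest=⌊236143·81/10000⌋=1912; principal=177756-1912=175844; balance=236143-175844=60299

1 36330 141426 4343818
2 35184 142572 4201246
3 34030 143726 4057520
4 32865 144891 3912629
5 31692 146064 3766565
6 30509 147247 3619318
7 29316 148440 3470878
8 28114 149642 3321236
9 26902 150854 3170382
10 25680 152076 3018306
11 24448 153308 2864998
12 23206 154550 2710448
13 21954 155802 2554646
14 20692 157064 2397582
15 19420 158336 2239246
16 18137 159619 2079627
17 16844 160912 1918715
18 15541 162215 1756500
19 14227 163529 1592971
20 12903 164853 1428118
21 11567 166189 1261929
22 10221 167535 1094394
23 8864 168892 925502
24 7496 170260 755242
25 6117 171639 583603
26 4727 173029 410574
27 3325 174431 236143
28 1912 175844 60299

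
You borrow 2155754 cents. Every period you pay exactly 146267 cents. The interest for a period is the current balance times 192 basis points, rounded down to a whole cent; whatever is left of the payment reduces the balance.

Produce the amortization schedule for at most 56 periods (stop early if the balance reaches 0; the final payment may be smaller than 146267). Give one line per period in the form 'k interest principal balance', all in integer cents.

1 41390 104877 2050877
2 39376 106891 1943986
3 37324 108943 1835043
4 35232 111035 1724008
5 33100 113167 1610841
6 30928 115339 1495502
7 28713 117554 1377948
8 26456 119811 1258137
9 24156 122111 1136026
10 21811 124456 1011570
11 19422 126845 884725
12 16986 129281 755444
13 14504 131763 623681
14 11974 134293 489388
15 9396 136871 352517
16 6768 139499 213018
17 4089 142178 70840
18 1360 70840 0

1. interest=⌊2155754·192/10000⌋=41390; principal=146267-41390=104877; balance=2155754-104877=2050877
2. interest=⌊2050877·192/10000⌋=39376; principal=146267-39376=106891; balance=2050877-106891=1943986
3. interest=⌊1943986·192/10000⌋=37324; principal=146267-37324=108943; balance=1943986-108943=1835043
4. interest=⌊1835043·192/10000⌋=35232; principal=146267-35232=111035; balance=1835043-111035=1724008
5. interest=⌊1724008·192/10000⌋=33100; principal=146267-33100=113167; balance=1724008-113167=1610841
6. interest=⌊1610841·192/10000⌋=30928; principal=146267-30928=115339; balance=1610841-115339=1495502
7. interest=⌊1495502·192/10000⌋=28713; principal=146267-28713=117554; balance=1495502-117554=1377948
8. interest=⌊1377948·192/10000⌋=26456; principal=146267-26456=119811; balance=1377948-119811=1258137
9. interest=⌊1258137·192/10000⌋=24156; principal=146267-24156=122111; balance=1258137-122111=1136026
10. interest=⌊1136026·192/10000⌋=21811; principal=146267-21811=124456; balance=1136026-124456=1011570
11. interest=⌊1011570·192/10000⌋=19422; principal=146267-19422=126845; balance=1011570-126845=884725
12. interest=⌊884725·192/10000⌋=16986; principal=146267-16986=129281; balance=884725-129281=755444
13. interest=⌊755444·192/10000⌋=14504; principal=146267-14504=131763; balance=755444-131763=623681
14. interest=⌊623681·192/10000⌋=11974; principal=146267-11974=134293; balance=623681-134293=489388
15. interest=⌊489388·192/10000⌋=9396; principal=146267-9396=136871; balance=489388-136871=352517
16. interest=⌊352517·192/10000⌋=6768; principal=146267-6768=139499; balance=352517-139499=213018
17. interest=⌊213018·192/10000⌋=4089; principal=146267-4089=142178; balance=213018-142178=70840
18. interest=⌊70840·192/10000⌋=1360; principal=min(146267-1360,70840)=70840; balance=70840-70840=0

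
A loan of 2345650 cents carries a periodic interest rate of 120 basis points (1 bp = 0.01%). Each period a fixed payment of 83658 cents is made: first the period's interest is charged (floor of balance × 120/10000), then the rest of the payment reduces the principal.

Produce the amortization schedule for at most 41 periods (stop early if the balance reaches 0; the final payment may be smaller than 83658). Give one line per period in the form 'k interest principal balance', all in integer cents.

1 28147 55511 2290139
2 27481 56177 2233962
3 26807 56851 2177111
4 26125 57533 2119578
5 25434 58224 2061354
6 24736 58922 2002432
7 24029 59629 1942803
8 23313 60345 1882458
9 22589 61069 1821389
10 21856 61802 1759587
11 21115 62543 1697044
12 20364 63294 1633750
13 19605 64053 1569697
14 18836 64822 1504875
15 18058 65600 1439275
16 17271 66387 1372888
17 16474 67184 1305704
18 15668 67990 1237714
19 14852 68806 1168908
20 14026 69632 1099276
21 13191 70467 1028809
22 12345 71313 957496
23 11489 72169 885327
24 10623 73035 812292
25 9747 73911 738381
26 8860 74798 663583
27 7962 75696 587887
28 7054 76604 511283
29 6135 77523 433760
30 5205 78453 355307
31 4263 79395 275912
32 3310 80348 195564
33 2346 81312 114252
34 1371 82287 31965
35 383 31965 0

1. interest=⌊2345650·120/10000⌋=28147; principal=83658-28147=55511; balance=2345650-55511=2290139
2. interest=⌊2290139·120/10000⌋=27481; principal=83658-27481=56177; balance=2290139-56177=2233962
3. interest=⌊2233962·120/10000⌋=26807; principal=83658-26807=56851; balance=2233962-56851=2177111
4. interest=⌊2177111·120/10000⌋=26125; principal=83658-26125=57533; balance=2177111-57533=2119578
5. interest=⌊2119578·120/10000⌋=25434; principal=83658-25434=58224; balance=2119578-58224=2061354
6. interest=⌊2061354·120/10000⌋=24736; principal=83658-24736=58922; balance=2061354-58922=2002432
7. interest=⌊2002432·120/10000⌋=24029; principal=83658-24029=59629; balance=2002432-59629=1942803
8. interest=⌊1942803·120/10000⌋=23313; principal=83658-23313=60345; balance=1942803-60345=1882458
9. interest=⌊1882458·120/10000⌋=22589; principal=83658-22589=61069; balance=1882458-61069=1821389
10. interest=⌊1821389·120/10000⌋=21856; principal=83658-21856=61802; balance=1821389-61802=1759587
11. interest=⌊1759587·120/10000⌋=21115; principal=83658-21115=62543; balance=1759587-62543=1697044
12. interest=⌊1697044·120/10000⌋=20364; principal=83658-20364=63294; balance=1697044-63294=1633750
13. interest=⌊1633750·120/10000⌋=19605; principal=83658-19605=64053; balance=1633750-64053=1569697
14. interest=⌊1569697·120/10000⌋=18836; principal=83658-18836=64822; balance=1569697-64822=1504875
15. interest=⌊1504875·120/10000⌋=18058; principal=83658-18058=65600; balance=1504875-65600=1439275
16. interest=⌊1439275·120/10000⌋=17271; principal=83658-17271=66387; balance=1439275-66387=1372888
17. interest=⌊1372888·120/10000⌋=16474; principal=83658-16474=67184; balance=1372888-67184=1305704
18. interest=⌊1305704·120/10000⌋=15668; principal=83658-15668=67990; balance=1305704-67990=1237714
19. interest=⌊1237714·120/10000⌋=14852; principal=83658-14852=68806; balance=1237714-68806=1168908
20. interest=⌊1168908·120/10000⌋=14026; principal=83658-14026=69632; balance=1168908-69632=1099276
21. interest=⌊1099276·120/10000⌋=13191; principal=83658-13191=70467; balance=1099276-70467=1028809
22. interest=⌊1028809·120/10000⌋=12345; principal=83658-12345=71313; balance=1028809-71313=957496
23. interest=⌊957496·120/10000⌋=11489; principal=83658-11489=72169; balance=957496-72169=885327
24. interest=⌊885327·120/10000⌋=10623; principal=83658-10623=73035; balance=885327-73035=812292
25. interest=⌊812292·120/10000⌋=9747; principal=83658-9747=73911; balance=812292-73911=738381
26. interest=⌊738381·120/10000⌋=8860; principal=83658-8860=74798; balance=738381-74798=663583
27. interest=⌊663583·120/10000⌋=7962; principal=83658-7962=75696; balance=663583-75696=587887
28. interest=⌊587887·120/10000⌋=7054; principal=83658-7054=76604; balance=587887-76604=511283
29. interest=⌊511283·120/10000⌋=6135; principal=83658-6135=77523; balance=511283-77523=433760
30. interest=⌊433760·120/10000⌋=5205; principal=83658-5205=78453; balance=433760-78453=355307
31. interest=⌊355307·120/10000⌋=4263; principal=83658-4263=79395; balance=355307-79395=275912
32. interest=⌊275912·120/10000⌋=3310; principal=83658-3310=80348; balance=275912-80348=195564
33. interest=⌊195564·120/10000⌋=2346; principal=83658-2346=81312; balance=195564-81312=114252
34. interest=⌊114252·120/10000⌋=1371; principal=83658-1371=82287; balance=114252-82287=31965
35. interest=⌊31965·120/10000⌋=383; principal=min(83658-383,31965)=31965; balance=31965-31965=0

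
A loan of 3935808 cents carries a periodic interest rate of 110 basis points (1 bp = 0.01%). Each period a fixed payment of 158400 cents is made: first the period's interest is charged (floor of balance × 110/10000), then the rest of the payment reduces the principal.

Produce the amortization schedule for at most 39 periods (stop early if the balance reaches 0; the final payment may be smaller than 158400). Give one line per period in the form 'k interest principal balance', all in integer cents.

1. interest=⌊3935808·110/10000⌋=43293; principal=158400-43293=115107; balance=3935808-115107=3820701
2. interest=⌊3820701·110/10000⌋=42027; principal=158400-42027=116373; balance=3820701-116373=3704328
3. interest=⌊3704328·110/10000⌋=40747; principal=158400-40747=117653; balance=3704328-117653=3586675
4. interest=⌊3586675·110/10000⌋=39453; principal=158400-39453=118947; balance=3586675-118947=3467728
5. interest=⌊3467728·110/10000⌋=38145; principal=158400-38145=120255; balance=3467728-120255=3347473
6. interest=⌊3347473·110/10000⌋=36822; principal=158400-36822=121578; balance=3347473-121578=3225895
7. interest=⌊3225895·110/10000⌋=35484; principal=158400-35484=122916; balance=3225895-122916=3102979
8. interest=⌊3102979·110/10000⌋=34132; principal=158400-34132=124268; balance=3102979-124268=2978711
9. interest=⌊2978711·110/10000⌋=32765; principal=158400-32765=125635; balance=2978711-125635=2853076
10. interest=⌊2853076·110/10000⌋=31383; principal=158400-31383=127017; balance=2853076-127017=2726059
11. interest=⌊2726059·110/10000⌋=29986; principal=158400-29986=128414; balance=2726059-128414=2597645
12. interest=⌊2597645·110/10000⌋=28574; principal=158400-28574=129826; balance=2597645-129826=2467819
13. interest=⌊2467819·110/10000⌋=27146; principal=158400-27146=131254; balance=2467819-131254=2336565
14. interest=⌊2336565·110/10000⌋=25702; principal=158400-25702=132698; balance=2336565-132698=2203867
15. interest=⌊2203867·110/10000⌋=24242; principal=158400-24242=134158; balance=2203867-134158=2069709
16. interest=⌊2069709·110/10000⌋=22766; principal=158400-22766=135634; balance=2069709-135634=1934075
17. interest=⌊1934075·110/10000⌋=21274; principal=158400-21274=137126; balance=1934075-137126=1796949
18. interest=⌊1796949·110/10000⌋=19766; principal=158400-19766=138634; balance=1796949-138634=1658315
19. interest=⌊1658315·110/10000⌋=18241; principal=158400-18241=140159; balance=1658315-140159=1518156
20. interest=⌊1518156·110/10000⌋=16699; principal=158400-16699=141701; balance=1518156-141701=1376455
21. interest=⌊1376455·110/10000⌋=15141; principal=158400-15141=143259; balance=1376455-143259=1233196
22. interest=⌊1233196·110/10000⌋=13565; principal=158400-13565=144835; balance=1233196-144835=1088361
23. interest=⌊1088361·110/10000⌋=11971; principal=158400-11971=146429; balance=1088361-146429=941932
24. interest=⌊941932·110/10000⌋=10361; principal=158400-10361=148039; balance=941932-148039=793893
25. interest=⌊793893·110/10000⌋=8732; principal=158400-8732=149668; balance=793893-149668=644225
26. interest=⌊644225·110/10000⌋=7086; principal=158400-7086=151314; balance=644225-151314=492911
27. interest=⌊492911·110/10000⌋=5422; principal=158400-5422=152978; balance=492911-152978=339933
28. interest=⌊339933·110/10000⌋=3739; principal=158400-3739=154661; balance=339933-154661=185272
29. interest=⌊185272·110/10000⌋=2037; principal=158400-2037=156363; balance=185272-156363=28909
30. interest=⌊28909·110/10000⌋=317; principal=min(158400-317,28909)=28909; balance=28909-28909=0

1 43293 115107 3820701
2 42027 116373 3704328
3 40747 117653 3586675
4 39453 118947 3467728
5 38145 120255 3347473
6 36822 121578 3225895
7 35484 122916 3102979
8 34132 124268 2978711
9 32765 125635 2853076
10 31383 127017 2726059
11 29986 128414 2597645
12 28574 129826 2467819
13 27146 131254 2336565
14 25702 132698 2203867
15 24242 134158 2069709
16 22766 135634 1934075
17 21274 137126 1796949
18 19766 138634 1658315
19 18241 140159 1518156
20 16699 141701 1376455
21 15141 143259 1233196
22 13565 144835 1088361
23 11971 146429 941932
24 10361 148039 793893
25 8732 149668 644225
26 7086 151314 492911
27 5422 152978 339933
28 3739 154661 185272
29 2037 156363 28909
30 317 28909 0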